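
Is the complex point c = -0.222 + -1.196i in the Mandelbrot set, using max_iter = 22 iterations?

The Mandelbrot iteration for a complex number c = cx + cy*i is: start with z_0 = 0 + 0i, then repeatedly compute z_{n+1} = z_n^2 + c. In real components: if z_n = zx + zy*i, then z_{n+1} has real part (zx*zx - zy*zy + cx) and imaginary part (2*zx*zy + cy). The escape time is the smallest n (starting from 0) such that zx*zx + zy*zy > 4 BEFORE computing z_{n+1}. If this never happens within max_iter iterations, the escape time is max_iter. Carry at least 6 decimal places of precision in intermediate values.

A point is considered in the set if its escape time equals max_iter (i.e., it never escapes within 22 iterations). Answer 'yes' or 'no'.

z_0 = 0 + 0i, c = -0.2220 + -1.1960i
Iter 1: z = -0.2220 + -1.1960i, |z|^2 = 1.4797
Iter 2: z = -1.6031 + -0.6650i, |z|^2 = 3.0122
Iter 3: z = 1.9058 + 0.9361i, |z|^2 = 4.5085
Escaped at iteration 3

Answer: no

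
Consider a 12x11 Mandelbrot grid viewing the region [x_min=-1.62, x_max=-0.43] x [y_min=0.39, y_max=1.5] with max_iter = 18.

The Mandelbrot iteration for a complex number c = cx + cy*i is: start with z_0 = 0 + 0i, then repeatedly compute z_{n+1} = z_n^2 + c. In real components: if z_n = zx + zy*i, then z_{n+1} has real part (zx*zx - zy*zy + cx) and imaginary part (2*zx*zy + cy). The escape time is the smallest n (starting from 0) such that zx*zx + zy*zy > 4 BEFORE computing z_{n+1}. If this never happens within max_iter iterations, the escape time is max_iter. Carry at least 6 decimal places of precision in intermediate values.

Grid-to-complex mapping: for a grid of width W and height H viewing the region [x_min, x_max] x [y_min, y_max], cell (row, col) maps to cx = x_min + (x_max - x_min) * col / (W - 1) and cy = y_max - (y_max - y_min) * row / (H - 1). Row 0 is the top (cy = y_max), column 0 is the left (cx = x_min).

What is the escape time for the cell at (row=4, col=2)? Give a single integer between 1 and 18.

z_0 = 0 + 0i, c = -1.4036 + 1.0560i
Iter 1: z = -1.4036 + 1.0560i, |z|^2 = 3.0853
Iter 2: z = -0.5486 + -1.9085i, |z|^2 = 3.9432
Iter 3: z = -4.7450 + 3.1499i, |z|^2 = 32.4368
Escaped at iteration 3

Answer: 3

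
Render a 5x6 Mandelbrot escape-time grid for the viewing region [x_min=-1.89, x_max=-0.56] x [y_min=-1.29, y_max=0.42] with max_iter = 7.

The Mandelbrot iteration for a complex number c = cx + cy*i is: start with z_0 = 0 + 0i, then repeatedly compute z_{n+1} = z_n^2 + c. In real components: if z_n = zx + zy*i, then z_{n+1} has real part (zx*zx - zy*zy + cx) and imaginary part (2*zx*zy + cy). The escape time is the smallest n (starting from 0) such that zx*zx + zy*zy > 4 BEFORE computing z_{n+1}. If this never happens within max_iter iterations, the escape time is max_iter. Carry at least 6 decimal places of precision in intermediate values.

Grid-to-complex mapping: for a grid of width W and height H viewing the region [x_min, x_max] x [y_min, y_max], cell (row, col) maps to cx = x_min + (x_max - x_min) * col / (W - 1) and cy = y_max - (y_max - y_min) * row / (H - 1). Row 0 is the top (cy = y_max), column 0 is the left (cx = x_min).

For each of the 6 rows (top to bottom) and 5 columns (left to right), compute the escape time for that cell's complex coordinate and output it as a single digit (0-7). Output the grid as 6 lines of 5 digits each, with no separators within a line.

(row=0, col=0): c = -1.8900 + 0.4200i → escape time 3
(row=0, col=1): c = -1.5575 + 0.4200i → escape time 3
(row=0, col=2): c = -1.2250 + 0.4200i → escape time 6
(row=0, col=3): c = -0.8925 + 0.4200i → escape time 7
(row=0, col=4): c = -0.5600 + 0.4200i → escape time 7
(row=1, col=0): c = -1.8900 + 0.0780i → escape time 5
(row=1, col=1): c = -1.5575 + 0.0780i → escape time 7
(row=1, col=2): c = -1.2250 + 0.0780i → escape time 7
(row=1, col=3): c = -0.8925 + 0.0780i → escape time 7
(row=1, col=4): c = -0.5600 + 0.0780i → escape time 7
(row=2, col=0): c = -1.8900 + -0.2640i → escape time 3
(row=2, col=1): c = -1.5575 + -0.2640i → escape time 5
(row=2, col=2): c = -1.2250 + -0.2640i → escape time 7
(row=2, col=3): c = -0.8925 + -0.2640i → escape time 7
(row=2, col=4): c = -0.5600 + -0.2640i → escape time 7
(row=3, col=0): c = -1.8900 + -0.6060i → escape time 2
(row=3, col=1): c = -1.5575 + -0.6060i → escape time 3
(row=3, col=2): c = -1.2250 + -0.6060i → escape time 3
(row=3, col=3): c = -0.8925 + -0.6060i → escape time 5
(row=3, col=4): c = -0.5600 + -0.6060i → escape time 7
(row=4, col=0): c = -1.8900 + -0.9480i → escape time 1
(row=4, col=1): c = -1.5575 + -0.9480i → escape time 2
(row=4, col=2): c = -1.2250 + -0.9480i → escape time 3
(row=4, col=3): c = -0.8925 + -0.9480i → escape time 3
(row=4, col=4): c = -0.5600 + -0.9480i → escape time 4
(row=5, col=0): c = -1.8900 + -1.2900i → escape time 1
(row=5, col=1): c = -1.5575 + -1.2900i → escape time 1
(row=5, col=2): c = -1.2250 + -1.2900i → escape time 2
(row=5, col=3): c = -0.8925 + -1.2900i → escape time 2
(row=5, col=4): c = -0.5600 + -1.2900i → escape time 3

Answer: 33677
57777
35777
23357
12334
11223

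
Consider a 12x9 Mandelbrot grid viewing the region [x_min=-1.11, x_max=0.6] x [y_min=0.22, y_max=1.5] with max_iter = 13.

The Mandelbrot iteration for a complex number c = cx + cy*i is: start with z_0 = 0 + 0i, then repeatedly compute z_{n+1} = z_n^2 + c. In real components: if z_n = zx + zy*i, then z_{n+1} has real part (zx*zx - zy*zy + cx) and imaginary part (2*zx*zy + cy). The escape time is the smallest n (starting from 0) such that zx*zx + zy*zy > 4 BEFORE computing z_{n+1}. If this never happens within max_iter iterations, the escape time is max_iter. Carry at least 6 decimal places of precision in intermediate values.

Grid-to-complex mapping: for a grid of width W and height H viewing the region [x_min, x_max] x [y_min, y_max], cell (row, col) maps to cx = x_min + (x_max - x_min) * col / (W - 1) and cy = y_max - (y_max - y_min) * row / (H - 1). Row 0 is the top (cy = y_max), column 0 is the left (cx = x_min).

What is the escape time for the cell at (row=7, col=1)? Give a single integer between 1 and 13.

Answer: 7

Derivation:
z_0 = 0 + 0i, c = -0.9545 + 0.3800i
Iter 1: z = -0.9545 + 0.3800i, |z|^2 = 1.0556
Iter 2: z = -0.1878 + -0.3455i, |z|^2 = 0.1546
Iter 3: z = -1.0386 + 0.5097i, |z|^2 = 1.3386
Iter 4: z = -0.1357 + -0.6789i, |z|^2 = 0.4793
Iter 5: z = -1.3970 + 0.5642i, |z|^2 = 2.2699
Iter 6: z = 0.6788 + -1.1963i, |z|^2 = 1.8919
Iter 7: z = -1.9250 + -1.2440i, |z|^2 = 5.2532
Escaped at iteration 7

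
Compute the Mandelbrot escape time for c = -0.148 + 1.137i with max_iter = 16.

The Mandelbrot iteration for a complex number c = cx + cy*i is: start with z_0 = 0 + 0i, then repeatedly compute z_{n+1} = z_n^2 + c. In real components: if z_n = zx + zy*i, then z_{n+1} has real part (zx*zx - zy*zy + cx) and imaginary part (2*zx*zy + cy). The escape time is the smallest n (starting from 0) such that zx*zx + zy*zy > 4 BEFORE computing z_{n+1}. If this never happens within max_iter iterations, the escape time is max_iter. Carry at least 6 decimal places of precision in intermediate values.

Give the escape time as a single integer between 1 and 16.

Answer: 5

Derivation:
z_0 = 0 + 0i, c = -0.1480 + 1.1370i
Iter 1: z = -0.1480 + 1.1370i, |z|^2 = 1.3147
Iter 2: z = -1.4189 + 0.8004i, |z|^2 = 2.6539
Iter 3: z = 1.2245 + -1.1345i, |z|^2 = 2.7863
Iter 4: z = 0.0643 + -1.6412i, |z|^2 = 2.6976
Iter 5: z = -2.8374 + 0.9259i, |z|^2 = 8.9080
Escaped at iteration 5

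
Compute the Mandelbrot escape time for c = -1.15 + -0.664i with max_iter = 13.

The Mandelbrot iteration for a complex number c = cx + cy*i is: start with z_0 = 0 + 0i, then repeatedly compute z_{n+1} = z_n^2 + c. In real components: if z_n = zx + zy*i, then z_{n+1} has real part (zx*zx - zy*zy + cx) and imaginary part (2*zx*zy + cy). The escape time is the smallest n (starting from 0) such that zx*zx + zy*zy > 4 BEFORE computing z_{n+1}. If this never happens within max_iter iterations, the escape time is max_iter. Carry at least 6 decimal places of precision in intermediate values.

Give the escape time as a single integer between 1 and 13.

Answer: 3

Derivation:
z_0 = 0 + 0i, c = -1.1500 + -0.6640i
Iter 1: z = -1.1500 + -0.6640i, |z|^2 = 1.7634
Iter 2: z = -0.2684 + 0.8632i, |z|^2 = 0.8172
Iter 3: z = -1.8231 + -1.1274i, |z|^2 = 4.5946
Escaped at iteration 3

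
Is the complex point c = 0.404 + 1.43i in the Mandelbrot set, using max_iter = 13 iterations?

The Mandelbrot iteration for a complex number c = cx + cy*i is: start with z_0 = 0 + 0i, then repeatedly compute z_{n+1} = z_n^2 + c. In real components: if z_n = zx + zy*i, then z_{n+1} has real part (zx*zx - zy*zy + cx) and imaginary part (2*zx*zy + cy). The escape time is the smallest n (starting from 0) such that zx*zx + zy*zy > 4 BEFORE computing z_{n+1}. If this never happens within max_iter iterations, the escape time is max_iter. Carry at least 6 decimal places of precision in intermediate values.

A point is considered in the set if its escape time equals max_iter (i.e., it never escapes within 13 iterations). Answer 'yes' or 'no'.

z_0 = 0 + 0i, c = 0.4040 + 1.4300i
Iter 1: z = 0.4040 + 1.4300i, |z|^2 = 2.2081
Iter 2: z = -1.4777 + 2.5854i, |z|^2 = 8.8680
Escaped at iteration 2

Answer: no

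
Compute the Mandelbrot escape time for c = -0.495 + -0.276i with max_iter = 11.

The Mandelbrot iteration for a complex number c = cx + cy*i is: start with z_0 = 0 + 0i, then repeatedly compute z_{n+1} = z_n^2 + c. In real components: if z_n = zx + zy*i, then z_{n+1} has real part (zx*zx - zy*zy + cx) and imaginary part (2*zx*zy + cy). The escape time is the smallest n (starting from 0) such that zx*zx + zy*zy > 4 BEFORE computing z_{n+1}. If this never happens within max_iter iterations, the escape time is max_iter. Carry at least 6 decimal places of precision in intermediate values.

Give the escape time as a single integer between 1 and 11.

z_0 = 0 + 0i, c = -0.4950 + -0.2760i
Iter 1: z = -0.4950 + -0.2760i, |z|^2 = 0.3212
Iter 2: z = -0.3262 + -0.0028i, |z|^2 = 0.1064
Iter 3: z = -0.3886 + -0.2742i, |z|^2 = 0.2262
Iter 4: z = -0.4191 + -0.0629i, |z|^2 = 0.1796
Iter 5: z = -0.3233 + -0.2233i, |z|^2 = 0.1544
Iter 6: z = -0.4404 + -0.1316i, |z|^2 = 0.2112
Iter 7: z = -0.3184 + -0.1601i, |z|^2 = 0.1270
Iter 8: z = -0.4192 + -0.1741i, |z|^2 = 0.2061
Iter 9: z = -0.3495 + -0.1301i, |z|^2 = 0.1391
Iter 10: z = -0.3897 + -0.1851i, |z|^2 = 0.1861

Answer: 11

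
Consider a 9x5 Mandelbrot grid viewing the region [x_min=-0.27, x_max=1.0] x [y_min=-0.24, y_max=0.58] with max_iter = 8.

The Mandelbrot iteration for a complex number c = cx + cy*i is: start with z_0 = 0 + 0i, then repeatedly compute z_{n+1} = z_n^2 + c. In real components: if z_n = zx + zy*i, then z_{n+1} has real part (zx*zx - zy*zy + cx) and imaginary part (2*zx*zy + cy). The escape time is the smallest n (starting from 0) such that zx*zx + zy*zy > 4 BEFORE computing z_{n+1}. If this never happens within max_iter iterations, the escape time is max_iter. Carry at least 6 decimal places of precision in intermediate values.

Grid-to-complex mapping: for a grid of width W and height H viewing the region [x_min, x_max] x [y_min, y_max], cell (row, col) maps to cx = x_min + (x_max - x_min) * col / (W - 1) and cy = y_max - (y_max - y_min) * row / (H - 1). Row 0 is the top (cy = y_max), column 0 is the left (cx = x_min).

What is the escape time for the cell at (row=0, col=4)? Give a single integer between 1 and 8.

Answer: 8

Derivation:
z_0 = 0 + 0i, c = 0.3650 + 0.5800i
Iter 1: z = 0.3650 + 0.5800i, |z|^2 = 0.4696
Iter 2: z = 0.1618 + 1.0034i, |z|^2 = 1.0330
Iter 3: z = -0.6156 + 0.9048i, |z|^2 = 1.1976
Iter 4: z = -0.0746 + -0.5340i, |z|^2 = 0.2907
Iter 5: z = 0.0854 + 0.6596i, |z|^2 = 0.4424
Iter 6: z = -0.0628 + 0.6927i, |z|^2 = 0.4838
Iter 7: z = -0.1109 + 0.4929i, |z|^2 = 0.2553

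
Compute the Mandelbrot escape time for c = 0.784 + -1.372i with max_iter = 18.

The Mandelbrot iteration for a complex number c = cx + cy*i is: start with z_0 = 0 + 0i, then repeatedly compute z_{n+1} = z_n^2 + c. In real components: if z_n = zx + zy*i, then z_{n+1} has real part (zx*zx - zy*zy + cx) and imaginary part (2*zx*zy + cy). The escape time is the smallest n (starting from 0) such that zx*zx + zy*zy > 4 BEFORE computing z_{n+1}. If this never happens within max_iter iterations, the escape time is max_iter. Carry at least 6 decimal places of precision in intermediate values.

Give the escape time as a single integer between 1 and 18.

z_0 = 0 + 0i, c = 0.7840 + -1.3720i
Iter 1: z = 0.7840 + -1.3720i, |z|^2 = 2.4970
Iter 2: z = -0.4837 + -3.5233i, |z|^2 = 12.6476
Escaped at iteration 2

Answer: 2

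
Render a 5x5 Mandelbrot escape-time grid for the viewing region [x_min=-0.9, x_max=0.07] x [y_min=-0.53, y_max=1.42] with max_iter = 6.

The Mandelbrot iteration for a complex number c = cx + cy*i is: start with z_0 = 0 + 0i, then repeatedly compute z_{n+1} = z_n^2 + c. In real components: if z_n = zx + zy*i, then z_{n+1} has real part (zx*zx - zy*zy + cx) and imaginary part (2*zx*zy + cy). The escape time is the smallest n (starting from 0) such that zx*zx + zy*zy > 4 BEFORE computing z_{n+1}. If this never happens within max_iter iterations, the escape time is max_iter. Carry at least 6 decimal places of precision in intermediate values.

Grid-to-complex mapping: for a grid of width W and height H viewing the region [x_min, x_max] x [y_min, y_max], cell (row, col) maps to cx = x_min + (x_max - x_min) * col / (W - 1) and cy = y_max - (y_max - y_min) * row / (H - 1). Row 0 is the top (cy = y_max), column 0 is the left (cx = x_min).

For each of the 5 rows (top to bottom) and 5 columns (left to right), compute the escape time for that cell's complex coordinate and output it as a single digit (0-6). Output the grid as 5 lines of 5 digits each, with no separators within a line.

Answer: 22222
34565
66666
66666
56666

Derivation:
(row=0, col=0): c = -0.9000 + 1.4200i → escape time 2
(row=0, col=1): c = -0.6575 + 1.4200i → escape time 2
(row=0, col=2): c = -0.4150 + 1.4200i → escape time 2
(row=0, col=3): c = -0.1725 + 1.4200i → escape time 2
(row=0, col=4): c = 0.0700 + 1.4200i → escape time 2
(row=1, col=0): c = -0.9000 + 0.9325i → escape time 3
(row=1, col=1): c = -0.6575 + 0.9325i → escape time 4
(row=1, col=2): c = -0.4150 + 0.9325i → escape time 5
(row=1, col=3): c = -0.1725 + 0.9325i → escape time 6
(row=1, col=4): c = 0.0700 + 0.9325i → escape time 5
(row=2, col=0): c = -0.9000 + 0.4450i → escape time 6
(row=2, col=1): c = -0.6575 + 0.4450i → escape time 6
(row=2, col=2): c = -0.4150 + 0.4450i → escape time 6
(row=2, col=3): c = -0.1725 + 0.4450i → escape time 6
(row=2, col=4): c = 0.0700 + 0.4450i → escape time 6
(row=3, col=0): c = -0.9000 + -0.0425i → escape time 6
(row=3, col=1): c = -0.6575 + -0.0425i → escape time 6
(row=3, col=2): c = -0.4150 + -0.0425i → escape time 6
(row=3, col=3): c = -0.1725 + -0.0425i → escape time 6
(row=3, col=4): c = 0.0700 + -0.0425i → escape time 6
(row=4, col=0): c = -0.9000 + -0.5300i → escape time 5
(row=4, col=1): c = -0.6575 + -0.5300i → escape time 6
(row=4, col=2): c = -0.4150 + -0.5300i → escape time 6
(row=4, col=3): c = -0.1725 + -0.5300i → escape time 6
(row=4, col=4): c = 0.0700 + -0.5300i → escape time 6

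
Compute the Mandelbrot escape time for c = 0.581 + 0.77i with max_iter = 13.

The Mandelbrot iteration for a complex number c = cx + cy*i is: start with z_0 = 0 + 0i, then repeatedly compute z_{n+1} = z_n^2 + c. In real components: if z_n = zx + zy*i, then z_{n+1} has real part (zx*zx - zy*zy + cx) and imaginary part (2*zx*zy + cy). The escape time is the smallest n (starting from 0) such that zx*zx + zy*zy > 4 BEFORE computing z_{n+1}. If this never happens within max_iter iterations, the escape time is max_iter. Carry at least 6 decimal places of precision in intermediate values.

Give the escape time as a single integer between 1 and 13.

Answer: 3

Derivation:
z_0 = 0 + 0i, c = 0.5810 + 0.7700i
Iter 1: z = 0.5810 + 0.7700i, |z|^2 = 0.9305
Iter 2: z = 0.3257 + 1.6647i, |z|^2 = 2.8774
Iter 3: z = -2.0843 + 1.8543i, |z|^2 = 7.7827
Escaped at iteration 3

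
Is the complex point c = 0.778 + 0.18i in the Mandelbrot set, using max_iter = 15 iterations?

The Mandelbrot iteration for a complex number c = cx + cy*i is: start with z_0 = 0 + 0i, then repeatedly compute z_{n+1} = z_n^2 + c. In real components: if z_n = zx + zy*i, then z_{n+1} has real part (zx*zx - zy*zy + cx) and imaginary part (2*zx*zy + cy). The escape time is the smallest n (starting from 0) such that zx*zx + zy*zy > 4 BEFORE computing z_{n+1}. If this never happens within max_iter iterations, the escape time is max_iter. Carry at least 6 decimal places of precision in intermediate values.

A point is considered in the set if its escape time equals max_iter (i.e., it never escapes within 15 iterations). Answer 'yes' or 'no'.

Answer: no

Derivation:
z_0 = 0 + 0i, c = 0.7780 + 0.1800i
Iter 1: z = 0.7780 + 0.1800i, |z|^2 = 0.6377
Iter 2: z = 1.3509 + 0.4601i, |z|^2 = 2.0366
Iter 3: z = 2.3912 + 1.4230i, |z|^2 = 7.7429
Escaped at iteration 3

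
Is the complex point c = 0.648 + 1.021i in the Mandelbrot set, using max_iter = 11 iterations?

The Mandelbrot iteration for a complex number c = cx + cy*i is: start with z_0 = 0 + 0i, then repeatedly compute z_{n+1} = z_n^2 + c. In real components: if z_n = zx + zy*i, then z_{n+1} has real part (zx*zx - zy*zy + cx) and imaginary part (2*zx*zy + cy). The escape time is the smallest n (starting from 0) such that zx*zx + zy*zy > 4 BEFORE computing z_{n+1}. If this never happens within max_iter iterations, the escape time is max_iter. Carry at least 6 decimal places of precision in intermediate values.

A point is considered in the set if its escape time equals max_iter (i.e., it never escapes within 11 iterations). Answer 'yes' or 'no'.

z_0 = 0 + 0i, c = 0.6480 + 1.0210i
Iter 1: z = 0.6480 + 1.0210i, |z|^2 = 1.4623
Iter 2: z = 0.0255 + 2.3442i, |z|^2 = 5.4960
Escaped at iteration 2

Answer: no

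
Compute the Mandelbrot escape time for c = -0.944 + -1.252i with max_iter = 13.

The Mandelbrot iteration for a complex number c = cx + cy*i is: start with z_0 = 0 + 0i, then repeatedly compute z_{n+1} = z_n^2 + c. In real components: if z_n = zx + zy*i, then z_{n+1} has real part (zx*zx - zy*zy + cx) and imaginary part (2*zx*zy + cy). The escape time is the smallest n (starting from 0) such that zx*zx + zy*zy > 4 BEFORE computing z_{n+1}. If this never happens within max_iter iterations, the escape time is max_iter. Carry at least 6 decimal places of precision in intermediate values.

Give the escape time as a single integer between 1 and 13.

Answer: 3

Derivation:
z_0 = 0 + 0i, c = -0.9440 + -1.2520i
Iter 1: z = -0.9440 + -1.2520i, |z|^2 = 2.4586
Iter 2: z = -1.6204 + 1.1118i, |z|^2 = 3.8616
Iter 3: z = 0.4455 + -4.8550i, |z|^2 = 23.7693
Escaped at iteration 3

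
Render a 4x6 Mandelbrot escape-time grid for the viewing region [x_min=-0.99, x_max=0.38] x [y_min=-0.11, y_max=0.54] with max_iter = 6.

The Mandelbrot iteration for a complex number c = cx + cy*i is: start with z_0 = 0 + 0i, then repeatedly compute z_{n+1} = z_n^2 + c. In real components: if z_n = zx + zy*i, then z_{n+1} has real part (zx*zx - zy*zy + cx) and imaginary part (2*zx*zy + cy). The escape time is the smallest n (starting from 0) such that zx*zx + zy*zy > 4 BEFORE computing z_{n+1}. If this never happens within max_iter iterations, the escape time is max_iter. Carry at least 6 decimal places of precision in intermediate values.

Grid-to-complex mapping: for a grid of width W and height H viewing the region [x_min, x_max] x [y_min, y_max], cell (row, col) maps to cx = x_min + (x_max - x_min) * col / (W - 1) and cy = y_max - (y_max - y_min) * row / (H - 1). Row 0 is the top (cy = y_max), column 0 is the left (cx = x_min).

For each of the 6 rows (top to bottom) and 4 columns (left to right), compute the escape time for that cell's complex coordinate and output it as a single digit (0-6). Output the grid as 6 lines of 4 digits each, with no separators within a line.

(row=0, col=0): c = -0.9900 + 0.5400i → escape time 5
(row=0, col=1): c = -0.5333 + 0.5400i → escape time 6
(row=0, col=2): c = -0.0767 + 0.5400i → escape time 6
(row=0, col=3): c = 0.3800 + 0.5400i → escape time 6
(row=1, col=0): c = -0.9900 + 0.4100i → escape time 6
(row=1, col=1): c = -0.5333 + 0.4100i → escape time 6
(row=1, col=2): c = -0.0767 + 0.4100i → escape time 6
(row=1, col=3): c = 0.3800 + 0.4100i → escape time 6
(row=2, col=0): c = -0.9900 + 0.2800i → escape time 6
(row=2, col=1): c = -0.5333 + 0.2800i → escape time 6
(row=2, col=2): c = -0.0767 + 0.2800i → escape time 6
(row=2, col=3): c = 0.3800 + 0.2800i → escape time 6
(row=3, col=0): c = -0.9900 + 0.1500i → escape time 6
(row=3, col=1): c = -0.5333 + 0.1500i → escape time 6
(row=3, col=2): c = -0.0767 + 0.1500i → escape time 6
(row=3, col=3): c = 0.3800 + 0.1500i → escape time 6
(row=4, col=0): c = -0.9900 + 0.0200i → escape time 6
(row=4, col=1): c = -0.5333 + 0.0200i → escape time 6
(row=4, col=2): c = -0.0767 + 0.0200i → escape time 6
(row=4, col=3): c = 0.3800 + 0.0200i → escape time 6
(row=5, col=0): c = -0.9900 + -0.1100i → escape time 6
(row=5, col=1): c = -0.5333 + -0.1100i → escape time 6
(row=5, col=2): c = -0.0767 + -0.1100i → escape time 6
(row=5, col=3): c = 0.3800 + -0.1100i → escape time 6

Answer: 5666
6666
6666
6666
6666
6666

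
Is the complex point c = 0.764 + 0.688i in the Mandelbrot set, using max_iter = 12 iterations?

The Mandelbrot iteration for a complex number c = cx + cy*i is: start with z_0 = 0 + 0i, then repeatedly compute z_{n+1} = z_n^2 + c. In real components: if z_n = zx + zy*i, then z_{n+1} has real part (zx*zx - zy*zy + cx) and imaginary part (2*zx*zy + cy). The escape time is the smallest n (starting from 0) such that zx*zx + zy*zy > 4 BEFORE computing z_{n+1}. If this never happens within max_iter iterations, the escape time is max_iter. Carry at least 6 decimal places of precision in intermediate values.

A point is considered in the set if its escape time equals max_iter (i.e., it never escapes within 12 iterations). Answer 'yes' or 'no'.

Answer: no

Derivation:
z_0 = 0 + 0i, c = 0.7640 + 0.6880i
Iter 1: z = 0.7640 + 0.6880i, |z|^2 = 1.0570
Iter 2: z = 0.8744 + 1.7393i, |z|^2 = 3.7895
Iter 3: z = -1.4965 + 3.7295i, |z|^2 = 16.1485
Escaped at iteration 3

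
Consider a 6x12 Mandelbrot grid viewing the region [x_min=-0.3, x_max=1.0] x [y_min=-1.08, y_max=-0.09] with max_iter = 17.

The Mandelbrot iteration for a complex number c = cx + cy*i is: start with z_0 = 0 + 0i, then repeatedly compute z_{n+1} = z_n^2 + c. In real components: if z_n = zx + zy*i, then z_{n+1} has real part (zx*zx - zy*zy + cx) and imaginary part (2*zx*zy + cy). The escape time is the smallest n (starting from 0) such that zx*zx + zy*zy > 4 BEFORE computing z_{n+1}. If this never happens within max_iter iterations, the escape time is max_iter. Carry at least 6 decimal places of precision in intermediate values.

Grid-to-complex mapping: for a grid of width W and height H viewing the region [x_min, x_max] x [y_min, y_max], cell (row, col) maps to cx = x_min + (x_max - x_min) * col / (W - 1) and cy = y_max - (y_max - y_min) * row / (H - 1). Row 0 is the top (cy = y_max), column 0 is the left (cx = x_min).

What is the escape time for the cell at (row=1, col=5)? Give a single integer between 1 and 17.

z_0 = 0 + 0i, c = 1.0000 + -0.1800i
Iter 1: z = 1.0000 + -0.1800i, |z|^2 = 1.0324
Iter 2: z = 1.9676 + -0.5400i, |z|^2 = 4.1630
Escaped at iteration 2

Answer: 2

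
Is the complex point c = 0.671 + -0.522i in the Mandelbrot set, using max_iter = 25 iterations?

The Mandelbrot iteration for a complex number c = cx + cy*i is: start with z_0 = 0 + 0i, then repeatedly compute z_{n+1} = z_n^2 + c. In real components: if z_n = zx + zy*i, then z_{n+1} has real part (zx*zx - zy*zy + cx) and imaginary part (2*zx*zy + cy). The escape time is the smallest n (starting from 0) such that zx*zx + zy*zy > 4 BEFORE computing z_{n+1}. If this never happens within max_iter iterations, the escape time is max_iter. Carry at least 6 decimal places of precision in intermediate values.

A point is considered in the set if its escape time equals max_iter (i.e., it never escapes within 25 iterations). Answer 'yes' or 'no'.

Answer: no

Derivation:
z_0 = 0 + 0i, c = 0.6710 + -0.5220i
Iter 1: z = 0.6710 + -0.5220i, |z|^2 = 0.7227
Iter 2: z = 0.8488 + -1.2225i, |z|^2 = 2.2150
Iter 3: z = -0.1032 + -2.5973i, |z|^2 = 6.7564
Escaped at iteration 3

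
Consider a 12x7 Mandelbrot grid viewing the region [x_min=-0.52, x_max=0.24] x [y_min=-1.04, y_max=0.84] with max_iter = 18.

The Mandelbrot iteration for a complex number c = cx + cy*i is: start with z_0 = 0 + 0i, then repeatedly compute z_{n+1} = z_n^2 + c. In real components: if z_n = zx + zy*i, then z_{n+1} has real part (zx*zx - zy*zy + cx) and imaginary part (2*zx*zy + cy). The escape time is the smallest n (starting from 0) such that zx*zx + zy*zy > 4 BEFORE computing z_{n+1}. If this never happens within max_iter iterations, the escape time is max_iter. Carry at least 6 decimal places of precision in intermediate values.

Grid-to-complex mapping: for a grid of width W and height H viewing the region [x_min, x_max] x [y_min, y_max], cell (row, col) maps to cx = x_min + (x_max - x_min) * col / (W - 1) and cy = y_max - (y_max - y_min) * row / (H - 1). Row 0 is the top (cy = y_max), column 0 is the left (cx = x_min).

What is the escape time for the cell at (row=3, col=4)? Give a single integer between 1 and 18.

z_0 = 0 + 0i, c = -0.2436 + -0.1000i
Iter 1: z = -0.2436 + -0.1000i, |z|^2 = 0.0694
Iter 2: z = -0.1943 + -0.0513i, |z|^2 = 0.0404
Iter 3: z = -0.2085 + -0.0801i, |z|^2 = 0.0499
Iter 4: z = -0.2066 + -0.0666i, |z|^2 = 0.0471
Iter 5: z = -0.2054 + -0.0725i, |z|^2 = 0.0474
Iter 6: z = -0.2067 + -0.0702i, |z|^2 = 0.0477
Iter 7: z = -0.2058 + -0.0710i, |z|^2 = 0.0474
Iter 8: z = -0.2063 + -0.0708i, |z|^2 = 0.0476
Iter 9: z = -0.2061 + -0.0708i, |z|^2 = 0.0475
Iter 10: z = -0.2062 + -0.0708i, |z|^2 = 0.0475
Iter 11: z = -0.2061 + -0.0708i, |z|^2 = 0.0475
Iter 12: z = -0.2062 + -0.0708i, |z|^2 = 0.0475
Iter 13: z = -0.2062 + -0.0708i, |z|^2 = 0.0475
Iter 14: z = -0.2062 + -0.0708i, |z|^2 = 0.0475
Iter 15: z = -0.2062 + -0.0708i, |z|^2 = 0.0475
Iter 16: z = -0.2062 + -0.0708i, |z|^2 = 0.0475
Iter 17: z = -0.2062 + -0.0708i, |z|^2 = 0.0475

Answer: 18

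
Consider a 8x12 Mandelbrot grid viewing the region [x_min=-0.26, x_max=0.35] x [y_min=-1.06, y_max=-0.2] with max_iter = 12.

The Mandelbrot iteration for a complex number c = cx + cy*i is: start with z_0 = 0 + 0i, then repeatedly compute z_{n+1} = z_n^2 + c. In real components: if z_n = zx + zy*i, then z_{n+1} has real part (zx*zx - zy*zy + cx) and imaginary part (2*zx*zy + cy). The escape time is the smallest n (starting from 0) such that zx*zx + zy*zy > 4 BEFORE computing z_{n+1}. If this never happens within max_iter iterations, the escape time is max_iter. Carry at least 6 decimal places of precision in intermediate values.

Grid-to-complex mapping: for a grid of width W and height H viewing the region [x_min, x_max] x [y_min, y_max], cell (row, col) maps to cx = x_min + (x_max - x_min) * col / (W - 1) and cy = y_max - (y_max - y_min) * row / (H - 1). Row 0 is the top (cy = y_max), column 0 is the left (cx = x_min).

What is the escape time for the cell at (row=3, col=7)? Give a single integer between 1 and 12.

z_0 = 0 + 0i, c = 0.3500 + -0.4345i
Iter 1: z = 0.3500 + -0.4345i, |z|^2 = 0.3113
Iter 2: z = 0.2837 + -0.7387i, |z|^2 = 0.6262
Iter 3: z = -0.1152 + -0.8537i, |z|^2 = 0.7420
Iter 4: z = -0.3654 + -0.2378i, |z|^2 = 0.1901
Iter 5: z = 0.4270 + -0.2608i, |z|^2 = 0.2503
Iter 6: z = 0.4643 + -0.6572i, |z|^2 = 0.6476
Iter 7: z = 0.1337 + -1.0449i, |z|^2 = 1.1097
Iter 8: z = -0.7240 + -0.7139i, |z|^2 = 1.0338
Iter 9: z = 0.3645 + 0.5991i, |z|^2 = 0.4918
Iter 10: z = 0.1240 + 0.0023i, |z|^2 = 0.0154
Iter 11: z = 0.3654 + -0.4340i, |z|^2 = 0.3218

Answer: 12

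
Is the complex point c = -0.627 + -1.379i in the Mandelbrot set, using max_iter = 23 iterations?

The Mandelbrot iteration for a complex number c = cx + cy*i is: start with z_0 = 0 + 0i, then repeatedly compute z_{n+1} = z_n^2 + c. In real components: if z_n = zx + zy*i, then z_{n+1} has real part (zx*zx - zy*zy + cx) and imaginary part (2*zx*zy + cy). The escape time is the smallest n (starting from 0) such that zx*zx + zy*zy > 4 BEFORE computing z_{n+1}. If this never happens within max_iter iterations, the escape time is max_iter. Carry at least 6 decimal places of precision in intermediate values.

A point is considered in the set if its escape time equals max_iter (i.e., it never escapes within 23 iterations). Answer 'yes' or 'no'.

Answer: no

Derivation:
z_0 = 0 + 0i, c = -0.6270 + -1.3790i
Iter 1: z = -0.6270 + -1.3790i, |z|^2 = 2.2948
Iter 2: z = -2.1355 + 0.3503i, |z|^2 = 4.6831
Escaped at iteration 2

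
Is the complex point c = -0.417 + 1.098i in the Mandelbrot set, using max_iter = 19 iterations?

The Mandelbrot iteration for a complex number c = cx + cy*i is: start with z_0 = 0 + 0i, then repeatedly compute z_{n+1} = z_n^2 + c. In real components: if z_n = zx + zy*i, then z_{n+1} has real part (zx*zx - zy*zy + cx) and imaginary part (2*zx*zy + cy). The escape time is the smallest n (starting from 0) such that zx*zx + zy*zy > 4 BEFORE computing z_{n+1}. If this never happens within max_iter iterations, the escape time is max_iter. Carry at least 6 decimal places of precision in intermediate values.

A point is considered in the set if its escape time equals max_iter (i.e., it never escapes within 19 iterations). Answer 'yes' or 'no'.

Answer: no

Derivation:
z_0 = 0 + 0i, c = -0.4170 + 1.0980i
Iter 1: z = -0.4170 + 1.0980i, |z|^2 = 1.3795
Iter 2: z = -1.4487 + 0.1823i, |z|^2 = 2.1320
Iter 3: z = 1.6486 + 0.5699i, |z|^2 = 3.0425
Iter 4: z = 1.9760 + 2.9770i, |z|^2 = 12.7669
Escaped at iteration 4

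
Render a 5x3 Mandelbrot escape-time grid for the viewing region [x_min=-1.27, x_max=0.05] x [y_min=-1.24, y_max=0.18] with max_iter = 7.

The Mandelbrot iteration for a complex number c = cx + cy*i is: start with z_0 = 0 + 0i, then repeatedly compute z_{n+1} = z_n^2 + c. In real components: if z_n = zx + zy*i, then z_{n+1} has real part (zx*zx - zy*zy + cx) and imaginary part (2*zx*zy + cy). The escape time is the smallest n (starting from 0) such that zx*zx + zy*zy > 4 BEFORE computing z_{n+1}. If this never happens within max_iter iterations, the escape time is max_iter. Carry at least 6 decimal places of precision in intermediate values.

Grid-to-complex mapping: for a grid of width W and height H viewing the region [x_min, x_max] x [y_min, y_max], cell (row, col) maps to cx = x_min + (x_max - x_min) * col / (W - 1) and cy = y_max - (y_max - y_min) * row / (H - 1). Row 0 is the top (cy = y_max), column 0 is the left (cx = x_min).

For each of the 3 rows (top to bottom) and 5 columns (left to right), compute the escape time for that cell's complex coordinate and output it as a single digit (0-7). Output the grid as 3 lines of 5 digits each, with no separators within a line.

Answer: 77777
45777
23332

Derivation:
(row=0, col=0): c = -1.2700 + 0.1800i → escape time 7
(row=0, col=1): c = -0.9400 + 0.1800i → escape time 7
(row=0, col=2): c = -0.6100 + 0.1800i → escape time 7
(row=0, col=3): c = -0.2800 + 0.1800i → escape time 7
(row=0, col=4): c = 0.0500 + 0.1800i → escape time 7
(row=1, col=0): c = -1.2700 + -0.5300i → escape time 4
(row=1, col=1): c = -0.9400 + -0.5300i → escape time 5
(row=1, col=2): c = -0.6100 + -0.5300i → escape time 7
(row=1, col=3): c = -0.2800 + -0.5300i → escape time 7
(row=1, col=4): c = 0.0500 + -0.5300i → escape time 7
(row=2, col=0): c = -1.2700 + -1.2400i → escape time 2
(row=2, col=1): c = -0.9400 + -1.2400i → escape time 3
(row=2, col=2): c = -0.6100 + -1.2400i → escape time 3
(row=2, col=3): c = -0.2800 + -1.2400i → escape time 3
(row=2, col=4): c = 0.0500 + -1.2400i → escape time 2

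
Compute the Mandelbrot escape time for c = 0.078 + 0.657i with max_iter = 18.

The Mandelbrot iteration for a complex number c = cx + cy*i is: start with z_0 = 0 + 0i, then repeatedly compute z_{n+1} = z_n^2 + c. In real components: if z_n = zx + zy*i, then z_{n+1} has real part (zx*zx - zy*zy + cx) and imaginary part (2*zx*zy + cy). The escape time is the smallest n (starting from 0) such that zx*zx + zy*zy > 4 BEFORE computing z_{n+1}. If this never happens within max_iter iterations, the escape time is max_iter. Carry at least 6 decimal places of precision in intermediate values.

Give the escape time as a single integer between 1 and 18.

z_0 = 0 + 0i, c = 0.0780 + 0.6570i
Iter 1: z = 0.0780 + 0.6570i, |z|^2 = 0.4377
Iter 2: z = -0.3476 + 0.7595i, |z|^2 = 0.6976
Iter 3: z = -0.3780 + 0.1291i, |z|^2 = 0.1596
Iter 4: z = 0.2042 + 0.5594i, |z|^2 = 0.3547
Iter 5: z = -0.1932 + 0.8855i, |z|^2 = 0.8215
Iter 6: z = -0.6688 + 0.3148i, |z|^2 = 0.5464
Iter 7: z = 0.4262 + 0.2360i, |z|^2 = 0.2374
Iter 8: z = 0.2040 + 0.8582i, |z|^2 = 0.7781
Iter 9: z = -0.6168 + 1.0071i, |z|^2 = 1.3948
Iter 10: z = -0.5558 + -0.5854i, |z|^2 = 0.6517
Iter 11: z = 0.0442 + 1.3078i, |z|^2 = 1.7123
Iter 12: z = -1.6304 + 0.7726i, |z|^2 = 3.2551
Iter 13: z = 2.1392 + -1.8624i, |z|^2 = 8.0444
Escaped at iteration 13

Answer: 13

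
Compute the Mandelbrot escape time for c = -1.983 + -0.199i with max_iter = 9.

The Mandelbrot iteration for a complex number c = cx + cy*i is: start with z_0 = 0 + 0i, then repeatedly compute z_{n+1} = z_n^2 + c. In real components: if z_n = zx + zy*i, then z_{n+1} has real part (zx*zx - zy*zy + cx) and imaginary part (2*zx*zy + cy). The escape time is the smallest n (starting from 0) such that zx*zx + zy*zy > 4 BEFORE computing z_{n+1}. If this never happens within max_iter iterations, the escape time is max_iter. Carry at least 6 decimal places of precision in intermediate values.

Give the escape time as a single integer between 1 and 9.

z_0 = 0 + 0i, c = -1.9830 + -0.1990i
Iter 1: z = -1.9830 + -0.1990i, |z|^2 = 3.9719
Iter 2: z = 1.9097 + 0.5902i, |z|^2 = 3.9953
Iter 3: z = 1.3155 + 2.0553i, |z|^2 = 5.9550
Escaped at iteration 3

Answer: 3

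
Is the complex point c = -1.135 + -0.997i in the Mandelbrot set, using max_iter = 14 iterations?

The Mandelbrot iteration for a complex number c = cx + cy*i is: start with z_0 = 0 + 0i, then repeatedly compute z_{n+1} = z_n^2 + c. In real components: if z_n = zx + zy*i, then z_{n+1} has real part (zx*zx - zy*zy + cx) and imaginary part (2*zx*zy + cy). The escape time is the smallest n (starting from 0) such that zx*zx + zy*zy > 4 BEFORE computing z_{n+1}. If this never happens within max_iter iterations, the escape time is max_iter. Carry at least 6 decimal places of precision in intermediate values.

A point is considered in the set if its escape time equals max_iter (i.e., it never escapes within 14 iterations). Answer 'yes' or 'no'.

z_0 = 0 + 0i, c = -1.1350 + -0.9970i
Iter 1: z = -1.1350 + -0.9970i, |z|^2 = 2.2822
Iter 2: z = -0.8408 + 1.2662i, |z|^2 = 2.3102
Iter 3: z = -2.0313 + -3.1262i, |z|^2 = 13.8993
Escaped at iteration 3

Answer: no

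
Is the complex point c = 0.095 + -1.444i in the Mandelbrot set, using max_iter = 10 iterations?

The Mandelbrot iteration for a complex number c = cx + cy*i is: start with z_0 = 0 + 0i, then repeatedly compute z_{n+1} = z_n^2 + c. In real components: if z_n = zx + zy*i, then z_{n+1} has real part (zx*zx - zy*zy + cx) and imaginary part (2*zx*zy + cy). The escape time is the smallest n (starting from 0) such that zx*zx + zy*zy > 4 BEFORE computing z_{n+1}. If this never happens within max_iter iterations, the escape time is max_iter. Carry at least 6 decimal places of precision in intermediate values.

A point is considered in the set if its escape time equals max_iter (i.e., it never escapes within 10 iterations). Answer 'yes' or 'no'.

z_0 = 0 + 0i, c = 0.0950 + -1.4440i
Iter 1: z = 0.0950 + -1.4440i, |z|^2 = 2.0942
Iter 2: z = -1.9811 + -1.7184i, |z|^2 = 6.8776
Escaped at iteration 2

Answer: no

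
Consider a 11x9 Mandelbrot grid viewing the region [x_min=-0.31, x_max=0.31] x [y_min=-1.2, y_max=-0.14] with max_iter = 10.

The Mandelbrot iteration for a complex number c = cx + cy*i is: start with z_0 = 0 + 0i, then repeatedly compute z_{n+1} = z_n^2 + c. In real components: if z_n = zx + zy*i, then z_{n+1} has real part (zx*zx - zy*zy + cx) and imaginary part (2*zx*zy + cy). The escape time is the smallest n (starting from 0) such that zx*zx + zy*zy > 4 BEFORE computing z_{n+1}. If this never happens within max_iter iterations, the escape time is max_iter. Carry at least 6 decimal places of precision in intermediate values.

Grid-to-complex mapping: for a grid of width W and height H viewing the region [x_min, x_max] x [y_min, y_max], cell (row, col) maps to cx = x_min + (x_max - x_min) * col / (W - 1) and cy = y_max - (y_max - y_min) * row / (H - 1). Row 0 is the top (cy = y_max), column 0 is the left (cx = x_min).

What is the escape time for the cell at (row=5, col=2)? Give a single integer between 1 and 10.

Answer: 10

Derivation:
z_0 = 0 + 0i, c = -0.1860 + -0.8025i
Iter 1: z = -0.1860 + -0.8025i, |z|^2 = 0.6786
Iter 2: z = -0.7954 + -0.5040i, |z|^2 = 0.8867
Iter 3: z = 0.1927 + -0.0008i, |z|^2 = 0.0371
Iter 4: z = -0.1489 + -0.8028i, |z|^2 = 0.6666
Iter 5: z = -0.8083 + -0.5635i, |z|^2 = 0.9709
Iter 6: z = 0.1499 + 0.1084i, |z|^2 = 0.0342
Iter 7: z = -0.1753 + -0.7700i, |z|^2 = 0.6236
Iter 8: z = -0.7482 + -0.5325i, |z|^2 = 0.8434
Iter 9: z = 0.0901 + -0.0056i, |z|^2 = 0.0082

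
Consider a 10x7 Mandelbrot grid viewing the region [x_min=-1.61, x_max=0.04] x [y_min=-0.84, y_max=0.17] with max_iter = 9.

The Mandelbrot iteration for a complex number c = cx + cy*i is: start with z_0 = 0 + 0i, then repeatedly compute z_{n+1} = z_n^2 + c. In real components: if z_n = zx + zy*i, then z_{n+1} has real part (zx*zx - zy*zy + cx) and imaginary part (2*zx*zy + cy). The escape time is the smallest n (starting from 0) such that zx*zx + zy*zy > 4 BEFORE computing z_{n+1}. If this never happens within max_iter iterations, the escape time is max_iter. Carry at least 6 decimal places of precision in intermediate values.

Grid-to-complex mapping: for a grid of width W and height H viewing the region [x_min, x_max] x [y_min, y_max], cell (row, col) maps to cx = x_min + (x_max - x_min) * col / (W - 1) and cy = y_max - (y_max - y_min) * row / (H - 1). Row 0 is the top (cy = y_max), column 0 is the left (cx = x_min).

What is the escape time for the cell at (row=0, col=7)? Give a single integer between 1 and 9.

z_0 = 0 + 0i, c = -0.3267 + 0.1700i
Iter 1: z = -0.3267 + 0.1700i, |z|^2 = 0.1356
Iter 2: z = -0.2489 + 0.0589i, |z|^2 = 0.0654
Iter 3: z = -0.2682 + 0.1407i, |z|^2 = 0.0917
Iter 4: z = -0.2745 + 0.0945i, |z|^2 = 0.0843
Iter 5: z = -0.2602 + 0.1181i, |z|^2 = 0.0817
Iter 6: z = -0.2729 + 0.1085i, |z|^2 = 0.0862
Iter 7: z = -0.2640 + 0.1108i, |z|^2 = 0.0820
Iter 8: z = -0.2693 + 0.1115i, |z|^2 = 0.0849

Answer: 9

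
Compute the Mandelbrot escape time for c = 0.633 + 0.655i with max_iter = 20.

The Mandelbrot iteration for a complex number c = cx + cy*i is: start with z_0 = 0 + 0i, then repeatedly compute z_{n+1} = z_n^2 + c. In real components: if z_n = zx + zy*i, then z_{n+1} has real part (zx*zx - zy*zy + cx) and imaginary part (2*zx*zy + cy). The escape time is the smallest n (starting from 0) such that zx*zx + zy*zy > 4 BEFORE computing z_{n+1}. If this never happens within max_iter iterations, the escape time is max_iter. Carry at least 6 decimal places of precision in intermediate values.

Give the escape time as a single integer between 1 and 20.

z_0 = 0 + 0i, c = 0.6330 + 0.6550i
Iter 1: z = 0.6330 + 0.6550i, |z|^2 = 0.8297
Iter 2: z = 0.6047 + 1.4842i, |z|^2 = 2.5686
Iter 3: z = -1.2043 + 2.4499i, |z|^2 = 7.4525
Escaped at iteration 3

Answer: 3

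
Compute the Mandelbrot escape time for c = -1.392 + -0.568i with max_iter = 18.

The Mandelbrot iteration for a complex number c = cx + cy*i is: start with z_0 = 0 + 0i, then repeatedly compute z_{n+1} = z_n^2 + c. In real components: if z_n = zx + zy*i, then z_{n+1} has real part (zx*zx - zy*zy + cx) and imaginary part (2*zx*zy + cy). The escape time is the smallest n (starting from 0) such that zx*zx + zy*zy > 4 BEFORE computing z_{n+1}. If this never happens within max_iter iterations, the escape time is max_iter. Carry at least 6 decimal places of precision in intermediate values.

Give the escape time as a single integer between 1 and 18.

z_0 = 0 + 0i, c = -1.3920 + -0.5680i
Iter 1: z = -1.3920 + -0.5680i, |z|^2 = 2.2603
Iter 2: z = 0.2230 + 1.0133i, |z|^2 = 1.0765
Iter 3: z = -2.3691 + -0.1160i, |z|^2 = 5.6259
Escaped at iteration 3

Answer: 3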